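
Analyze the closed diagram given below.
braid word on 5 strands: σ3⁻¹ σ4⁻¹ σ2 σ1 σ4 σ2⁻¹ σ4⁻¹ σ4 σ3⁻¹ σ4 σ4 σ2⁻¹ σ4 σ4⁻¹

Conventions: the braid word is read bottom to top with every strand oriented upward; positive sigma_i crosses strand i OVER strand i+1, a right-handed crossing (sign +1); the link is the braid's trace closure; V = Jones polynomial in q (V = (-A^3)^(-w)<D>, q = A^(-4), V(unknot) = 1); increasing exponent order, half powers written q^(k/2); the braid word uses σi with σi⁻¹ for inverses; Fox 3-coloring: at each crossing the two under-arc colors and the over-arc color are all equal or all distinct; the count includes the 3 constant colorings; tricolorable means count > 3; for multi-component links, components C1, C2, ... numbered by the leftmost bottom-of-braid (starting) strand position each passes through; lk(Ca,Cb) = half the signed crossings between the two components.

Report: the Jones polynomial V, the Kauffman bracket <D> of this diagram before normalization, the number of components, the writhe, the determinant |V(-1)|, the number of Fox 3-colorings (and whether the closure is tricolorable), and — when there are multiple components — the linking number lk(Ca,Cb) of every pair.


V(q) = q^-2 + 2 + q^2
bracket: A^-8 + 2 + A^8, w = 0
3 components, writhe 0, over 14 crossings
lk(C1,C2) = -1
linking number lk(C1,C3) = +1
lk(C2,C3): 0
det 4, colorings 3 of 3^14 — not tricolorable
observation: w = 0 shifts under R1 moves; the (-A^3)^(0) factor cancels that in V


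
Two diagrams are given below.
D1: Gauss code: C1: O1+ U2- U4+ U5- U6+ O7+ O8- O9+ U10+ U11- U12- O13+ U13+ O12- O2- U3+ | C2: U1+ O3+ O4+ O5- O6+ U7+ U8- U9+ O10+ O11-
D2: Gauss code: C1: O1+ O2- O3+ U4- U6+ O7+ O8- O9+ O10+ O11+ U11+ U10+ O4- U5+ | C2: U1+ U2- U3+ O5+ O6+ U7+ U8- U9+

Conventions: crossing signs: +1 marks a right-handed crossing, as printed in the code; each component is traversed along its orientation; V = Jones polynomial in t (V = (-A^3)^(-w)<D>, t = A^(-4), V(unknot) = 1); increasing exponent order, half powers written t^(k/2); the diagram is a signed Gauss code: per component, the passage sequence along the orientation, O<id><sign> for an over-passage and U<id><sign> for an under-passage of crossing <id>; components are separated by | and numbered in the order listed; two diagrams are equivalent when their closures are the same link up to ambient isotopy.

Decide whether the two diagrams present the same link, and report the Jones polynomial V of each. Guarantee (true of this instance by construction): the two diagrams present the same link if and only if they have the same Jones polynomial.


equivalent: yes
D1 (bracket A^-9 + A^-1 - A^3 + A^7; 13 crossings at w = +3): V = -t^(1/2) + t^(3/2) - t^(5/2) - t^(9/2)
D2 (bracket A^-3 + A^5 - A^9 + A^13; 11 crossings at w = +5): V = -t^(1/2) + t^(3/2) - t^(5/2) - t^(9/2)
key observation: one V(t) for all 2 diagrams — one class (guaranteed)


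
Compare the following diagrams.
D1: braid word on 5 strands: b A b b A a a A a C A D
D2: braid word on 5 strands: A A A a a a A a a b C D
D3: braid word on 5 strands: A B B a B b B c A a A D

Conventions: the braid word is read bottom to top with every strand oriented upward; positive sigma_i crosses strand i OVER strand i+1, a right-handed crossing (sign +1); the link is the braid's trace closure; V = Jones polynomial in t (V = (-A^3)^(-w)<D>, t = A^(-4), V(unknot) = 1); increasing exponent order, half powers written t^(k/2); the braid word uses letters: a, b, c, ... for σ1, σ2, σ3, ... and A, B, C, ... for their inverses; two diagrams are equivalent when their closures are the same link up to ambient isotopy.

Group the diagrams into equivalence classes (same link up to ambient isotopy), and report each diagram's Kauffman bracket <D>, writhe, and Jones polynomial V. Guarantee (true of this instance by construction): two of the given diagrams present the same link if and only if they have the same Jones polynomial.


grouping into links: {D1} | {D2} | {D3}
V(D1) = t + t^3 - t^4  (w 0, c 12, <D> = -A^-16 + A^-12 + A^-4)
V(D2) = 1  (w 0, c 12, <D> = 1)
V(D3) = -t^-6 + t^-5 - t^-4 + 2t^-3 - t^-2 + t^-1  [12 crossings, <D> = A^-8 - A^-4 + 2 - A^4 + A^8 - A^12, w = -4]
why: comparing 3 Jones polynomials yields 3 groups


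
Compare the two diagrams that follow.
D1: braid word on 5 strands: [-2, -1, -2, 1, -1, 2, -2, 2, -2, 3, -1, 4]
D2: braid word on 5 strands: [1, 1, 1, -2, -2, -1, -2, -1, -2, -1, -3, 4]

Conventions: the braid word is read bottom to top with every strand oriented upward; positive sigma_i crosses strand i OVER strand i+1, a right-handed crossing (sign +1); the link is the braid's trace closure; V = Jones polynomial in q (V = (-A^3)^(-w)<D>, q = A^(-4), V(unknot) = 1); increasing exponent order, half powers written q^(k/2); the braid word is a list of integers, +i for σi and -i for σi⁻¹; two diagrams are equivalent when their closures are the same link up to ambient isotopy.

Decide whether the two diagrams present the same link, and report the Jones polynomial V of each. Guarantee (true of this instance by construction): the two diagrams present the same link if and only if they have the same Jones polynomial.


equivalent: no
D1 (bracket A^-2 + A^6 - A^10; 12 crossings at w = -2): V = -q^-4 + q^-3 + q^-1
V(D2) = -q^-6 + q^-5 - q^-4 + 2q^-3 - q^-2 + q^-1  (w -4, c 12, <D> = A^-8 - A^-4 + 2 - A^4 + A^8 - A^12)
key observation: 2 values of V(q) split the 2 diagrams


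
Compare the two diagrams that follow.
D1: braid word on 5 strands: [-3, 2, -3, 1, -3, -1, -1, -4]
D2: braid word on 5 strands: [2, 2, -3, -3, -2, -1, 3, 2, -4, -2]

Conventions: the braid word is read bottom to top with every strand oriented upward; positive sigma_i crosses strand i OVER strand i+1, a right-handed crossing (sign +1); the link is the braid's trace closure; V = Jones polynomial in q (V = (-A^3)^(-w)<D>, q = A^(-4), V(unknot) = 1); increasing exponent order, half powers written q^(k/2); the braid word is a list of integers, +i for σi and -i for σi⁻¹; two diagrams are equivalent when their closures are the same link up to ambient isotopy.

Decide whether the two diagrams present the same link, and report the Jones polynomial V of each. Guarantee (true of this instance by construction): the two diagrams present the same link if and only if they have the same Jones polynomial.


equivalent: no
D1 (bracket A^-8 + 1 - A^4; 8 crossings at w = -4): V = -q^-4 + q^-3 + q^-1
D2 (bracket A^-14 - A^-10 + A^-6 - A^-2 + A^2; 10 crossings at w = -2): V = q^-2 - q^-1 + 1 - q + q^2
key observation: comparing 2 Jones polynomials yields 2 groups


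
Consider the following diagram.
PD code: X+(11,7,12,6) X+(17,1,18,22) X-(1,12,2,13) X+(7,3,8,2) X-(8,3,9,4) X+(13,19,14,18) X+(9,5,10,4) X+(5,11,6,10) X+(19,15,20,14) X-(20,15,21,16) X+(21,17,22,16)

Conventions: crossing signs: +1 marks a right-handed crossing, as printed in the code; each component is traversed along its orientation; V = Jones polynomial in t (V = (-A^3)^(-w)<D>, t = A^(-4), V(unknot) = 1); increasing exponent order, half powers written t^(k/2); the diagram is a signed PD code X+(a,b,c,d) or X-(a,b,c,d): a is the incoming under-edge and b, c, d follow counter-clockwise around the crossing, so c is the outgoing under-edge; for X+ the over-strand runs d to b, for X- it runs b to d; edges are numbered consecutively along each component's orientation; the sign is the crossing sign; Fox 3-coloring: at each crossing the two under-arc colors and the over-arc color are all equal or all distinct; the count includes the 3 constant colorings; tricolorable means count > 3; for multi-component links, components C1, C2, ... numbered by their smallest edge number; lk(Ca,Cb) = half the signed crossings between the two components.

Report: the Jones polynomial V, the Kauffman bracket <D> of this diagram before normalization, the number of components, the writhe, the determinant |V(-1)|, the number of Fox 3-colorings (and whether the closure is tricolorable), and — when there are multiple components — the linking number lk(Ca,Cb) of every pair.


Jones polynomial: V(t) = t^2 + 2t^4 - 2t^5 + t^6 - 2t^7 + t^8
<D> = -A^-17 + 2A^-13 - A^-9 + 2A^-5 - 2A^-1 - A^7; writhe +5
components 1, writhe +5 (11 crossings)
3-colorings: 27 of 3^11, det 9 — tricolorable
note: w = +5 (over 11 crossings) is diagram-only; (-A^3)^(-5) removes it from V


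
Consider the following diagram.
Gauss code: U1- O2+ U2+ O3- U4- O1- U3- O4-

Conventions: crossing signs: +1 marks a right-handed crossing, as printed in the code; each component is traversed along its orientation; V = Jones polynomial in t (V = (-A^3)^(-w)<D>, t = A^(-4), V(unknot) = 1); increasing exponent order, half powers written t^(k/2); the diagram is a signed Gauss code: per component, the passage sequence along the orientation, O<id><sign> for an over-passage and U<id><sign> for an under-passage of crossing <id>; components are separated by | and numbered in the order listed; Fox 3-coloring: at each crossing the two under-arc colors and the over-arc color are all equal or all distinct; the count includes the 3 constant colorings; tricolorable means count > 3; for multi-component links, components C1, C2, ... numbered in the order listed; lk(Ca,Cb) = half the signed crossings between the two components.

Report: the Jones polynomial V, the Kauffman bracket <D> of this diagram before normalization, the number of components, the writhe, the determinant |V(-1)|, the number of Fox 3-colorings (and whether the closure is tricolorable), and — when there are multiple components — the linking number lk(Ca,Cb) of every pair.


V(t) = -t^-4 + t^-3 + t^-1
bracket: A^-2 + A^6 - A^10, w = -2
1 component, writhe -2, over 4 crossings
det 3, colorings 9 of 3^4 — tricolorable
observation: w = -2 (over 4 crossings) is diagram-only; (-A^3)^(2) removes it from V


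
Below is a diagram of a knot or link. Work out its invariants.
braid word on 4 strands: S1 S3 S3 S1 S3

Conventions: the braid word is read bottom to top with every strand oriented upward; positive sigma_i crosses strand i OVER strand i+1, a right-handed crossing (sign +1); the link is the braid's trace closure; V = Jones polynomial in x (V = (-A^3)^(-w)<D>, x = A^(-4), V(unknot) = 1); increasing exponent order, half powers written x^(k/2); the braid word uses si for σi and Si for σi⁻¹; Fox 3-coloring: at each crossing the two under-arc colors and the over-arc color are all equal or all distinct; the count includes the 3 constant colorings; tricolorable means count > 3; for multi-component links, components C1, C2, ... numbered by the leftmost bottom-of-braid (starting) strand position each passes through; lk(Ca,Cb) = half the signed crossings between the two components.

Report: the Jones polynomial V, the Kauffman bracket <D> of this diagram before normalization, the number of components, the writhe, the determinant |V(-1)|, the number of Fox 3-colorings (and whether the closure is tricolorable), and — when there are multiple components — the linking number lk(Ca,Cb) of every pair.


Jones polynomial: V(x) = -x^-7 + x^-4 + 2x^-3 + x^-2 + x^-1
<D> = -A^-11 - A^-7 - 2A^-3 - A + A^13; writhe -5
components 3, writhe -5 (5 crossings)
linking number lk(C1,C2) = -1
lk(C1,C3): 0
lk(C2,C3) = 0
3-colorings: 27 of 3^5, det 0 — tricolorable
note: the span of V is 6, within the link bound 5 + 3 - 1


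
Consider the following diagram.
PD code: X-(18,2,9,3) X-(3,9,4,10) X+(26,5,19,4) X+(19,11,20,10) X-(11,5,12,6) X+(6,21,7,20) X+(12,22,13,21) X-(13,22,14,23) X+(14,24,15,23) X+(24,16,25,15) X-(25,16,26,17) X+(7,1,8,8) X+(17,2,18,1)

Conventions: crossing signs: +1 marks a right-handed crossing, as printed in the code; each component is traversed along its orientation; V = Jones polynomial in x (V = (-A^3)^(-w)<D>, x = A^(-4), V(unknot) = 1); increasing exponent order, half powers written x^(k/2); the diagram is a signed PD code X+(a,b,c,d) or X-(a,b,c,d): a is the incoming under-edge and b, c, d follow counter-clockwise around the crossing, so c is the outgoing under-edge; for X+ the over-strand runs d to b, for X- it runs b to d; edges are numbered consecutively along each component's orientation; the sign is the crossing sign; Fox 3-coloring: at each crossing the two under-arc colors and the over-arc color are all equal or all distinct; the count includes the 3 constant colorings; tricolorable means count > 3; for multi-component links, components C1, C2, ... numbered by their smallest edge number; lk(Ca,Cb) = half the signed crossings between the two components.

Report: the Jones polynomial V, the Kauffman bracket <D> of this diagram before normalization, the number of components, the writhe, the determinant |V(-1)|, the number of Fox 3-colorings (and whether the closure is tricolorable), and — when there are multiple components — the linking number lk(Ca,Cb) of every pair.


V = 2 + x^2 + x^4
<D> = -A^-7 - A - 2A^9 (w = +3)
3 components over 13 crossings, w = +3
lk(C1,C2): -1
lk(C1,C3) = +1
linking number lk(C2,C3) = +1
3 Fox colorings among 3^13, |V(-1)| = 4: not tricolorable
why: summing lk over 3 pairs gives +1


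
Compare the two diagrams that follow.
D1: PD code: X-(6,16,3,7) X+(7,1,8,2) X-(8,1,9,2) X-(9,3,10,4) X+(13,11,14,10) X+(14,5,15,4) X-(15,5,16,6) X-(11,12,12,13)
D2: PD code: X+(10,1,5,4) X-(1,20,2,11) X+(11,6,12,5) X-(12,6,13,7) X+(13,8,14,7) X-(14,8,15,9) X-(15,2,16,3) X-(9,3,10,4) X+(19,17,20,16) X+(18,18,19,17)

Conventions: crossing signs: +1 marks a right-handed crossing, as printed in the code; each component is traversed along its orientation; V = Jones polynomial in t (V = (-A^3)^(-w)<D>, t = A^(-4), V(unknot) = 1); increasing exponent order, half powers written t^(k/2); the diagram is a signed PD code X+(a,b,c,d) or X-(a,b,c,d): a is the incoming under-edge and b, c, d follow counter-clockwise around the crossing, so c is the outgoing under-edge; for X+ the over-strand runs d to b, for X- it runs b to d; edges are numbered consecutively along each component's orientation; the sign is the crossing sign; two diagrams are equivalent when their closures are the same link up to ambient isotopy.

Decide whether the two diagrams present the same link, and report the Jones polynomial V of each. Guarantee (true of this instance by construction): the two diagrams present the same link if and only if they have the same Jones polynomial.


same link: yes
V(D1) = t^-3 + t^-2 + t^-1 + 1  [8 crossings, <D> = A^-6 + A^-2 + A^2 + A^6, w = -2]
V(D2) = t^-3 + t^-2 + t^-1 + 1  (w 0, c 10, <D> = 1 + A^4 + A^8 + A^12)
note: Reidemeister moves carry D1 (8 crossings) to D2 (10)


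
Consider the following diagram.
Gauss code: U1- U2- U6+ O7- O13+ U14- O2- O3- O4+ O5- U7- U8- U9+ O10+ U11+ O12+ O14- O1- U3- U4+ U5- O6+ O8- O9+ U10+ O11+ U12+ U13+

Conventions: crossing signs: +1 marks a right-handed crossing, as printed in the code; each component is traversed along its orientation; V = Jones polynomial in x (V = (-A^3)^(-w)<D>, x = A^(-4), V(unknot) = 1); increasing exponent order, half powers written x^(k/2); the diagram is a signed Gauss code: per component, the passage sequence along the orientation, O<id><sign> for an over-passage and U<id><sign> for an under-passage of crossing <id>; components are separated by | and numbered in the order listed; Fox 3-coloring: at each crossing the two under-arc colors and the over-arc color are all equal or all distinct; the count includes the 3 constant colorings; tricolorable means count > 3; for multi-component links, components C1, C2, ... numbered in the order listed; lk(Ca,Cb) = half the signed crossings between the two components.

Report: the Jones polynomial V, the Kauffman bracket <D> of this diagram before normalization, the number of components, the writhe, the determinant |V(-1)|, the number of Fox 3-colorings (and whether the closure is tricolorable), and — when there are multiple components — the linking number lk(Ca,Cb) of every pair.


Jones polynomial: V(x) = -x^-3 + 2x^-2 - 2x^-1 + 3 - 2x + 2x^2 - x^3
<D> = -A^-12 + 2A^-8 - 2A^-4 + 3 - 2A^4 + 2A^8 - A^12; writhe 0
components 1, writhe 0 (14 crossings)
3-colorings: 3 of 3^14, det 13 — not tricolorable
note: V spans 6 powers of x: at least 6 crossings in any diagram


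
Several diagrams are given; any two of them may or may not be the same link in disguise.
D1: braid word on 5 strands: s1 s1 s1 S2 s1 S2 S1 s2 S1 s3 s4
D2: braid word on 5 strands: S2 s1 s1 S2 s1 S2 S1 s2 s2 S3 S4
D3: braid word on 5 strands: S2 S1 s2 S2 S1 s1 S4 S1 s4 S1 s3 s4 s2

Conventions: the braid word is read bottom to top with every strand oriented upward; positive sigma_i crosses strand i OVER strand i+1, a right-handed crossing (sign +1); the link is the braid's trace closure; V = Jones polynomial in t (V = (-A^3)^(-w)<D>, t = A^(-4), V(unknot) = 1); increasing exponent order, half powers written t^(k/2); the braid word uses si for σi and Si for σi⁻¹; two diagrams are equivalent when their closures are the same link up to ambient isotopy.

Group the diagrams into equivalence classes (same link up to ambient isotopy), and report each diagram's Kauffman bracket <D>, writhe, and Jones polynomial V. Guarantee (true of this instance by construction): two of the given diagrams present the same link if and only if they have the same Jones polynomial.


classes: {D1, D2} | {D3}
V(D1) = -t^(-3/2) + t^(-1/2) - 2t^(1/2) + t^(3/2) - 2t^(5/2) + t^(7/2)  [11 crossings, <D> = -A^-5 + 2A^-1 - A^3 + 2A^7 - A^11 + A^15, w = +3]
V(D2) = -t^(-3/2) + t^(-1/2) - 2t^(1/2) + t^(3/2) - 2t^(5/2) + t^(7/2)  (w -1, c 11, <D> = -A^-17 + 2A^-13 - A^-9 + 2A^-5 - A^-1 + A^3)
D3 (bracket A^-1 + A^3 + A^7 - A^15; 13 crossings at w = -1): V = t^(-9/2) - t^(-5/2) - t^(-3/2) - t^(-1/2)
note: 2 values of V(t) split the 3 diagrams


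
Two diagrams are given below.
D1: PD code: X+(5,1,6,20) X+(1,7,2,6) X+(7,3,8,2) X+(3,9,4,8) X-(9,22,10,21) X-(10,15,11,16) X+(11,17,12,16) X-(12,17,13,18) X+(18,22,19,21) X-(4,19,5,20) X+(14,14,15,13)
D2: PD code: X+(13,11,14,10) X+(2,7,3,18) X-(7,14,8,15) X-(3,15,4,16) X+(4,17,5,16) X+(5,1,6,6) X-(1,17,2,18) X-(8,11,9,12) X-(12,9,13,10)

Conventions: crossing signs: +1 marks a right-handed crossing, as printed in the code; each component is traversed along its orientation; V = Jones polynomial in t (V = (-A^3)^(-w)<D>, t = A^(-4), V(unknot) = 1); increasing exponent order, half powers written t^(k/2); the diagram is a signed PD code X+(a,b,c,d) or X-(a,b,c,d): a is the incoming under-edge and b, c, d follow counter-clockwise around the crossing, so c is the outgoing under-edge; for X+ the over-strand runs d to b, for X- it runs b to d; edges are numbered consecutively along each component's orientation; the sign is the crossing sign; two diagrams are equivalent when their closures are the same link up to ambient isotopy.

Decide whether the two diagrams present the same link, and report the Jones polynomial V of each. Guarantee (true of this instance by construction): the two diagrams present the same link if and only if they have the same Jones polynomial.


equivalent: no
D1 (bracket -A^-9 + A^-1 + A^3 + A^7; 11 crossings at w = +3): V = -t^(1/2) - t^(3/2) - t^(5/2) + t^(9/2)
D2 (bracket A^-5 + A^-1; 9 crossings at w = -1): V = -t^(-1/2) - t^(1/2)
key observation: 2 values of V(t) split the 2 diagrams


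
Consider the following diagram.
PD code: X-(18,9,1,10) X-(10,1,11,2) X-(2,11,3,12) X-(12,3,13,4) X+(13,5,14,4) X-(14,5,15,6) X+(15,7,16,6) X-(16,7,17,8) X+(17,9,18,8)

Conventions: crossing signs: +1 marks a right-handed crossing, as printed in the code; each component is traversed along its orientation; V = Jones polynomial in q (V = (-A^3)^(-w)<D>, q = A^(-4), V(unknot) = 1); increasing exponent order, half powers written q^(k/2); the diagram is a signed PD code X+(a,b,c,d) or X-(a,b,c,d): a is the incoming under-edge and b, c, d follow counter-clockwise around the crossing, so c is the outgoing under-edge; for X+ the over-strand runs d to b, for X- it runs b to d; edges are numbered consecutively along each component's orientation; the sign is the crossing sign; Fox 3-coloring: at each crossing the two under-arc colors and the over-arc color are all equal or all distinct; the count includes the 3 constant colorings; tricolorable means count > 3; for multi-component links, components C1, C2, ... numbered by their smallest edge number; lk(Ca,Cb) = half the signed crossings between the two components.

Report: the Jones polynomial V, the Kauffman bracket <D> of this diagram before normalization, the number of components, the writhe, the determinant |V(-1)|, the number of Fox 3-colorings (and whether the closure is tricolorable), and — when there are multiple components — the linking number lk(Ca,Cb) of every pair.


V(q) = -q^-4 + q^-3 + q^-1
bracket: -A^-5 - A^3 + A^7, w = -3
1 component, writhe -3, over 9 crossings
det 3, colorings 9 of 3^9 — tricolorable
observation: the span of V is 3, forcing >= 3 crossings in any diagram


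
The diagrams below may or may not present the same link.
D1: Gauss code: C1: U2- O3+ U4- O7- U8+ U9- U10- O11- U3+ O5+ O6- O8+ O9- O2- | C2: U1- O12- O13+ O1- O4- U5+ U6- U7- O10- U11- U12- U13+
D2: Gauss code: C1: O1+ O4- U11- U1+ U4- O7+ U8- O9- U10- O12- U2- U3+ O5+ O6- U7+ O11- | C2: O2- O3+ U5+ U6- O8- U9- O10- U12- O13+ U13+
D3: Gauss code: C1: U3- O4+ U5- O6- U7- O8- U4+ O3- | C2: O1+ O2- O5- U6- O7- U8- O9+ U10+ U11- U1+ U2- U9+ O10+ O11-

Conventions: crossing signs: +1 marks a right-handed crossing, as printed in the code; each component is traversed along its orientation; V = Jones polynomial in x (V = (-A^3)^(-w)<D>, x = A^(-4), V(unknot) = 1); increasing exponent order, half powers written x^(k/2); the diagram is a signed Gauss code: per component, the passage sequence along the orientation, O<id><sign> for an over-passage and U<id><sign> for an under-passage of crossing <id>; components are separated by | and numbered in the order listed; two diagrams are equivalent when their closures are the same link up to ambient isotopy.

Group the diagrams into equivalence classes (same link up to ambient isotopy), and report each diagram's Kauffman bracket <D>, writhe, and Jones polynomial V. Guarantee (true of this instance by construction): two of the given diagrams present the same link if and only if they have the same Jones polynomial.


classes: {D1, D2, D3}
V(D1) = -x^(-11/2) + x^(-9/2) - x^(-7/2) - x^(-3/2)  [13 crossings, <D> = A^-9 + A^-1 - A^3 + A^7, w = -5]
V(D2) = -x^(-11/2) + x^(-9/2) - x^(-7/2) - x^(-3/2)  (w -3, c 13, <D> = A^-3 + A^5 - A^9 + A^13)
V(D3) = -x^(-11/2) + x^(-9/2) - x^(-7/2) - x^(-3/2)  [11 crossings, <D> = A^-3 + A^5 - A^9 + A^13, w = -3]
note: all 3 diagrams share one V(x), hence one class


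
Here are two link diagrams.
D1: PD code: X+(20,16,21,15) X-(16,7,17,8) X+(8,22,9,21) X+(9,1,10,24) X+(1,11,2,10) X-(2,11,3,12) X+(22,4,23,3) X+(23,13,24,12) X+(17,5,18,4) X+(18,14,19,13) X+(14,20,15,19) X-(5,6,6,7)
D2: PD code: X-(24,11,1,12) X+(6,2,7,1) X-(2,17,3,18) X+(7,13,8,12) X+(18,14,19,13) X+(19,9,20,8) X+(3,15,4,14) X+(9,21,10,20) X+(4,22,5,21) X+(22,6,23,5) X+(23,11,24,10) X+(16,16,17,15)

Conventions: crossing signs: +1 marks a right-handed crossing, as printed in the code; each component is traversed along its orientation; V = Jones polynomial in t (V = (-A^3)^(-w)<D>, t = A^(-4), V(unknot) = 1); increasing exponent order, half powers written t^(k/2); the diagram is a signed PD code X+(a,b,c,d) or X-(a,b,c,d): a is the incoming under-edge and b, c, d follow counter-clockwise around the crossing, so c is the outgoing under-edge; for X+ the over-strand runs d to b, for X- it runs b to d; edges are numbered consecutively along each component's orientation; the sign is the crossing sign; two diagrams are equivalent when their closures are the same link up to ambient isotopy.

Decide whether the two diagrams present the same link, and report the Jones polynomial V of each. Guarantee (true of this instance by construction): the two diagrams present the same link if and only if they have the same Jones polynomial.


equivalent: yes
D1 (bracket A^-14 - 2A^-10 + A^-6 - 2A^-2 + 2A^2 + A^10; 12 crossings at w = +6): V = t^2 + 2t^4 - 2t^5 + t^6 - 2t^7 + t^8
V(D2) = t^2 + 2t^4 - 2t^5 + t^6 - 2t^7 + t^8  [12 crossings, <D> = A^-8 - 2A^-4 + 1 - 2A^4 + 2A^8 + A^16, w = +8]
observation: all 2 diagrams share one V(t), hence one class


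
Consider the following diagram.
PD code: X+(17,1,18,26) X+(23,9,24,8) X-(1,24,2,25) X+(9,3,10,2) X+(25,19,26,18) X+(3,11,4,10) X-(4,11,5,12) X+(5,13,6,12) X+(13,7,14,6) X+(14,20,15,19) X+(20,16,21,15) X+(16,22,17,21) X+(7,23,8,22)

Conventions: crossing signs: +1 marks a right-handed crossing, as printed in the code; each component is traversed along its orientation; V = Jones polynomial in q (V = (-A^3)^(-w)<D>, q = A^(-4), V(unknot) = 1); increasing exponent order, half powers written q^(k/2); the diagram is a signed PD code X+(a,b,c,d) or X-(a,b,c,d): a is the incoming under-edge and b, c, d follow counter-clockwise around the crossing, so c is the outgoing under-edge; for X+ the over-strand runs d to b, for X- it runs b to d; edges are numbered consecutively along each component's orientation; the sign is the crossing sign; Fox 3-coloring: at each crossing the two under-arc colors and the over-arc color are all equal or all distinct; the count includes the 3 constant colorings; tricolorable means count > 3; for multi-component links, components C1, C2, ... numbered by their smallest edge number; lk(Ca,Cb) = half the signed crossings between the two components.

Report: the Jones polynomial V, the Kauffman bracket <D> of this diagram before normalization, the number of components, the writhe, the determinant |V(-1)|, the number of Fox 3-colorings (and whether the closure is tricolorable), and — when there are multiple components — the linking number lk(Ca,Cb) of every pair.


Jones polynomial: V(q) = q^3 - 2q^4 + 6q^5 - 8q^6 + 11q^7 - 12q^8 + 11q^9 - 10q^10 + 6q^11 - 3q^12 + q^13
<D> = -A^-25 + 3A^-21 - 6A^-17 + 10A^-13 - 11A^-9 + 12A^-5 - 11A^-1 + 8A^3 - 6A^7 + 2A^11 - A^15; writhe +9
components 1, writhe +9 (13 crossings)
3-colorings: 3 of 3^13, det 71 — not tricolorable
note: w = +9 (over 13 crossings) is diagram-only; (-A^3)^(-9) removes it from V


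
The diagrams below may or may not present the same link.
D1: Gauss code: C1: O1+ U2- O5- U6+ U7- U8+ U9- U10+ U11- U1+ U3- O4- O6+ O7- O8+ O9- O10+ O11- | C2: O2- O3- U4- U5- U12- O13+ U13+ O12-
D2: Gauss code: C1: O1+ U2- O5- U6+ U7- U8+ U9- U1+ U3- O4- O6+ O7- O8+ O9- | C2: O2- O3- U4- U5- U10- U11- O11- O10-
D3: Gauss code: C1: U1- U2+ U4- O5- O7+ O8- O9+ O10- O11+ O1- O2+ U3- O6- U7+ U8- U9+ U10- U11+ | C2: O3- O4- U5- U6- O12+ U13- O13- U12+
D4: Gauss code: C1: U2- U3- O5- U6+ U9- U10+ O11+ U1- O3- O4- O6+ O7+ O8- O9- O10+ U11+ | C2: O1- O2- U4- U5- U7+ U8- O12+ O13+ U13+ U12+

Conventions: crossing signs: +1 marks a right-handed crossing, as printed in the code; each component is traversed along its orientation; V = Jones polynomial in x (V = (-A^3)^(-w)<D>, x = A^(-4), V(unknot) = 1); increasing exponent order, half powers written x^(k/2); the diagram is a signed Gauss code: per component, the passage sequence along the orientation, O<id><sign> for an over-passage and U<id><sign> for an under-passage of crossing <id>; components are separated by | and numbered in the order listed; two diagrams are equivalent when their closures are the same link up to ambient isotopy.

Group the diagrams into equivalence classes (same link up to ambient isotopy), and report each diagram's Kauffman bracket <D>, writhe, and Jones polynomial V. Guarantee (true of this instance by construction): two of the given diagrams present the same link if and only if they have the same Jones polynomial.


grouping into links: {D1, D2, D3, D4}
V(D1) = -x^(-9/2) - x^(-5/2) + x^(-3/2) - x^(-1/2)  (w -3, c 13, <D> = A^-7 - A^-3 + A + A^9)
V(D2) = -x^(-9/2) - x^(-5/2) + x^(-3/2) - x^(-1/2)  [11 crossings, <D> = A^-13 - A^-9 + A^-5 + A^3, w = -5]
V(D3) = -x^(-9/2) - x^(-5/2) + x^(-3/2) - x^(-1/2)  (w -3, c 13, <D> = A^-7 - A^-3 + A + A^9)
V(D4) = -x^(-9/2) - x^(-5/2) + x^(-3/2) - x^(-1/2)  [13 crossings, <D> = A^-1 - A^3 + A^7 + A^15, w = -1]
why: one V(x) for all 4 diagrams — one class (guaranteed)


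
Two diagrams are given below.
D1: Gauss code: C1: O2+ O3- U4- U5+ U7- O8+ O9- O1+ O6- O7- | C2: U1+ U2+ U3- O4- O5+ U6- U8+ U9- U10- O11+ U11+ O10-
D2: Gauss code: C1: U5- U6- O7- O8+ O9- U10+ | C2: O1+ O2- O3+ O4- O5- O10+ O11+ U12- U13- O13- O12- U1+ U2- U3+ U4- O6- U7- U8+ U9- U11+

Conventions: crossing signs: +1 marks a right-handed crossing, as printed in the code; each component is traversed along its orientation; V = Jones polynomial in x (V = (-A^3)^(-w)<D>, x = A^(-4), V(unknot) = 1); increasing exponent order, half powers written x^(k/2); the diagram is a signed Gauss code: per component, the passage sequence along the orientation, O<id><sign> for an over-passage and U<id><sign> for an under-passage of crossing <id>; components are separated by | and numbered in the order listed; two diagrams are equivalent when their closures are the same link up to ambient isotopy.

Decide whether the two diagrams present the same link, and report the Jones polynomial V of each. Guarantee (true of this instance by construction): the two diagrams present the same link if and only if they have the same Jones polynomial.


same link: no
V(D1) = -x^(-1/2) - x^(1/2)  [11 crossings, <D> = A^-5 + A^-1, w = -1]
D2 (bracket A^-7 + A; 13 crossings at w = -3): V = -x^(-5/2) - x^(-1/2)
note: 2 classes among 2 diagrams; unequal V(x) rules out equality


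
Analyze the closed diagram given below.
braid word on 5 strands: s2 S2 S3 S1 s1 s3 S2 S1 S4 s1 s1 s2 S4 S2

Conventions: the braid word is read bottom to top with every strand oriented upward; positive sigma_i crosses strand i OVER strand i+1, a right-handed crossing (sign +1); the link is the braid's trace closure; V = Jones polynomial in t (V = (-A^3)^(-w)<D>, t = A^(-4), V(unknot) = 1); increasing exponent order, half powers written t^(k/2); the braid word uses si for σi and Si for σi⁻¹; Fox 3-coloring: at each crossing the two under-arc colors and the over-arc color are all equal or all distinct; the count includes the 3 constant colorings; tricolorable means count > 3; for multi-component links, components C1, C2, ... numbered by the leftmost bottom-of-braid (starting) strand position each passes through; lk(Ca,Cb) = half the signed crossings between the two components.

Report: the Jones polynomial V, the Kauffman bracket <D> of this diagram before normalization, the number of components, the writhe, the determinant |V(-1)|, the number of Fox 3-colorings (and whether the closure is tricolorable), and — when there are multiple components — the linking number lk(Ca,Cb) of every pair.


V(t) = t^-3 + t^-2 + t^-1 + 1
bracket: A^-6 + A^-2 + A^2 + A^6, w = -2
3 components, writhe -2, over 14 crossings
lk(C1,C2) = 0
linking number lk(C1,C3) = 0
lk(C2,C3): -1
det 0, colorings 9 of 3^14 — tricolorable
observation: the 3 component pairs carry total linking -1


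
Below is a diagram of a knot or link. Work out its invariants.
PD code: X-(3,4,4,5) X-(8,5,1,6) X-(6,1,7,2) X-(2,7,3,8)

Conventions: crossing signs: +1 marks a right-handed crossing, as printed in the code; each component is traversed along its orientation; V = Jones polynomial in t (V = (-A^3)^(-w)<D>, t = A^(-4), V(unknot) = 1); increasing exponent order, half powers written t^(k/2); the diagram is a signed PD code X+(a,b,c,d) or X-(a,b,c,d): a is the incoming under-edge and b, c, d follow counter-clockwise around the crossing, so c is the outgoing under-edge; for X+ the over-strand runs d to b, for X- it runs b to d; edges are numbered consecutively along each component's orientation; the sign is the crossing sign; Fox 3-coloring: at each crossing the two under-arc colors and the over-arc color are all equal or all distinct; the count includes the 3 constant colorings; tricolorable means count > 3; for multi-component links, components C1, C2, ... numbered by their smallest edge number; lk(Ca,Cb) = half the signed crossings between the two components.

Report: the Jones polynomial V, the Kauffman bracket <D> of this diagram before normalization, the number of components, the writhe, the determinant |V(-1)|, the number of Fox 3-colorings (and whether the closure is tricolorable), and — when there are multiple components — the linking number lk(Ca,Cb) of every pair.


V = -t^-4 + t^-3 + t^-1
<D> = A^-8 + 1 - A^4 (w = -4)
1 component over 4 crossings, w = -4
9 Fox colorings among 3^4, |V(-1)| = 3: tricolorable
why: |V(-1)| = 3: so tricolorable, since 3 divides 3


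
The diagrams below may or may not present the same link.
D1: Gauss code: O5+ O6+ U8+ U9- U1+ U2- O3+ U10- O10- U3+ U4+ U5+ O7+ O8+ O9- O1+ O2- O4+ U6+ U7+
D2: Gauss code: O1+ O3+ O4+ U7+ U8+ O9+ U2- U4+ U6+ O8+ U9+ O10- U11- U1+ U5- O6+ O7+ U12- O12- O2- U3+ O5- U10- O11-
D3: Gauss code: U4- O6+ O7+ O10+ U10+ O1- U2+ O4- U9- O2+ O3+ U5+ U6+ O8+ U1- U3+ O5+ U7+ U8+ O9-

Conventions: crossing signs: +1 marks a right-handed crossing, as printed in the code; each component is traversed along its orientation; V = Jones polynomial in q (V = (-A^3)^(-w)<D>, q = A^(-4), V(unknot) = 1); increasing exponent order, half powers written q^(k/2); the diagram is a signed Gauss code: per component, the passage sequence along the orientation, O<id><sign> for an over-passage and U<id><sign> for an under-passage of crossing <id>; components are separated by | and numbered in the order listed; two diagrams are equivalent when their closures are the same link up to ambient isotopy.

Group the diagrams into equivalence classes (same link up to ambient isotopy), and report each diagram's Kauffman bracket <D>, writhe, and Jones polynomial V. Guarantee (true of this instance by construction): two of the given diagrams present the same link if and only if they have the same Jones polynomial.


classes: {D1} | {D2, D3}
V(D1) = q + q^3 - q^4  [10 crossings, <D> = -A^-4 + 1 + A^8, w = +4]
V(D2) = q^-1 - 1 + 2q - 3q^2 + 3q^3 - 2q^4 + 2q^5 - q^6  [12 crossings, <D> = -A^-18 + 2A^-14 - 2A^-10 + 3A^-6 - 3A^-2 + 2A^2 - A^6 + A^10, w = +2]
D3 (bracket -A^-12 + 2A^-8 - 2A^-4 + 3 - 3A^4 + 2A^8 - A^12 + A^16; 10 crossings at w = +4): V = q^-1 - 1 + 2q - 3q^2 + 3q^3 - 2q^4 + 2q^5 - q^6
note: V(q) takes 2 values over 3 diagrams, fixing the grouping


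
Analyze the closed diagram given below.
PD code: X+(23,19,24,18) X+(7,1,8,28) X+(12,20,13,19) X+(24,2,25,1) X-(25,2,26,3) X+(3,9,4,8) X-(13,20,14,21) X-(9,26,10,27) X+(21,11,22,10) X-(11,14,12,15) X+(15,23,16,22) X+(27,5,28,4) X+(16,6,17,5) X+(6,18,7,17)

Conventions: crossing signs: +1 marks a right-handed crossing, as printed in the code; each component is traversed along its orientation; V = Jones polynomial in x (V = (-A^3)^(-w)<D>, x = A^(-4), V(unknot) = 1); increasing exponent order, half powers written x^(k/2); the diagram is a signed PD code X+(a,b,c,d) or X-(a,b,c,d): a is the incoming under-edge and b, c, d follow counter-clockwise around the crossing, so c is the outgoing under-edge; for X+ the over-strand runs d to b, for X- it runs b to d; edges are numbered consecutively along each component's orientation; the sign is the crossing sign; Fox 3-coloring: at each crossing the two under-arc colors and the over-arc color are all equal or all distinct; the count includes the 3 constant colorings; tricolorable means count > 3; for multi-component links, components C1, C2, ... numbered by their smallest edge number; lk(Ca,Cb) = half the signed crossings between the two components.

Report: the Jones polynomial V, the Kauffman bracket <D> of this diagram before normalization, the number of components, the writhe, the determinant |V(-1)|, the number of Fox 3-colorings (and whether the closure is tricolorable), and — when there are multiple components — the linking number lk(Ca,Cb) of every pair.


Jones polynomial: V(x) = x^2 - 2x^3 + 5x^4 - 5x^5 + 6x^6 - 6x^7 + 4x^8 - 3x^9 + x^10
<D> = A^-22 - 3A^-18 + 4A^-14 - 6A^-10 + 6A^-6 - 5A^-2 + 5A^2 - 2A^6 + A^10; writhe +6
components 1, writhe +6 (14 crossings)
3-colorings: 9 of 3^14, det 33 — tricolorable
note: det 33 = |V(-1)|; divisible by 3, so tricolorable


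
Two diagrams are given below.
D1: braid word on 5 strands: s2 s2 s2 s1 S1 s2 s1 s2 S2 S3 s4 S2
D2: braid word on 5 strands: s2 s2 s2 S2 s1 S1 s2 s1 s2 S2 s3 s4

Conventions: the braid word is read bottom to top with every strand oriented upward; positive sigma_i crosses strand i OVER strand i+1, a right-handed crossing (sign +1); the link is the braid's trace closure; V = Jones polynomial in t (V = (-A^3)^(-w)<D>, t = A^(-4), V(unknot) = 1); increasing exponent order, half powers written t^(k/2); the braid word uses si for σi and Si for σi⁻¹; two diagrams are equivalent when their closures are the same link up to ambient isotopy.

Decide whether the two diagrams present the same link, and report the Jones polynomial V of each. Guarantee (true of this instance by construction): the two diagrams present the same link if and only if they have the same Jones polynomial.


equivalent: yes
V(D1) = t + t^3 - t^4  (w +4, c 12, <D> = -A^-4 + 1 + A^8)
V(D2) = t + t^3 - t^4  (w +6, c 12, <D> = -A^2 + A^6 + A^14)
why: one V(t) for all 2 diagrams — one class (guaranteed)


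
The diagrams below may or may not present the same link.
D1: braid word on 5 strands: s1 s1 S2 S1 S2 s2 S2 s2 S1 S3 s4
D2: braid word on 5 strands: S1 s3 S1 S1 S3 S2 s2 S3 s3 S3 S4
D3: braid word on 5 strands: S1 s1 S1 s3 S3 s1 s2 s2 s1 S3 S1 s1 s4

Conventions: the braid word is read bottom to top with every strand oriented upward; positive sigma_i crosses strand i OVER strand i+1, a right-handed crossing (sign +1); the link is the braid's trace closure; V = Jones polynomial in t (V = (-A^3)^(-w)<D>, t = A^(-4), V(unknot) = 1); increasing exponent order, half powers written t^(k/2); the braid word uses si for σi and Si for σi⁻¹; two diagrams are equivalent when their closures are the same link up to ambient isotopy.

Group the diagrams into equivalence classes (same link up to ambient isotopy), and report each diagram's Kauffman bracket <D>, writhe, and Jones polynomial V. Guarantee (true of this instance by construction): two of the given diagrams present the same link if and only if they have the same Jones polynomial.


grouping into links: {D1} | {D2} | {D3}
V(D1) = -t^(-1/2) - t^(1/2)  (w -1, c 11, <D> = A^-5 + A^-1)
V(D2) = t^(-9/2) - t^(-5/2) - t^(-3/2) - t^(-1/2)  [11 crossings, <D> = A^-13 + A^-9 + A^-5 - A^3, w = -5]
D3 (bracket A^-1 + A^7; 13 crossings at w = +3): V = -t^(1/2) - t^(5/2)
why: 3 classes among 3 diagrams; unequal V(t) rules out equality


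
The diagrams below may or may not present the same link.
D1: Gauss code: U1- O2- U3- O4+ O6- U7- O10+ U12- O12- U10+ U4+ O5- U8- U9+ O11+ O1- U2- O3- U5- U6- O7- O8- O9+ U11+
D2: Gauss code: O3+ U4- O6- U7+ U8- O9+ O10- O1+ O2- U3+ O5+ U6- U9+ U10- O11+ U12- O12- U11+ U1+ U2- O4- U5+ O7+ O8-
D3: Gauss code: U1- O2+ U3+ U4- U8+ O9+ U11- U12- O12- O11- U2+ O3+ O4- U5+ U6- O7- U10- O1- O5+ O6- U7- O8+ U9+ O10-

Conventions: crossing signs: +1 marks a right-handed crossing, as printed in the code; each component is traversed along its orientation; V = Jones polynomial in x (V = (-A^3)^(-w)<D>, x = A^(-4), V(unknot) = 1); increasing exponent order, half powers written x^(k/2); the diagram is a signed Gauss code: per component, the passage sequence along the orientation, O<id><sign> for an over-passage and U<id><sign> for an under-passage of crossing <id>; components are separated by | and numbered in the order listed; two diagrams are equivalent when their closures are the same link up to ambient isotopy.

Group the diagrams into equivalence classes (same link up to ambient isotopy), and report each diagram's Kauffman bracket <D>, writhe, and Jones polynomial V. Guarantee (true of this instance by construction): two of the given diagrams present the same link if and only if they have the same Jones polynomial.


grouping into links: {D1} | {D2} | {D3}
V(D1) = -x^-6 + x^-5 - x^-4 + 2x^-3 - x^-2 + x^-1  (w -4, c 12, <D> = A^-8 - A^-4 + 2 - A^4 + A^8 - A^12)
V(D2) = x^-2 - x^-1 + 1 - x + x^2  (w 0, c 12, <D> = A^-8 - A^-4 + 1 - A^4 + A^8)
D3 (bracket -A^-18 + 2A^-14 - 2A^-10 + 3A^-6 - 2A^-2 + 2A^2 - A^6; 12 crossings at w = -2): V = -x^-3 + 2x^-2 - 2x^-1 + 3 - 2x + 2x^2 - x^3
why: 3 values of V(x) split the 3 diagrams
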